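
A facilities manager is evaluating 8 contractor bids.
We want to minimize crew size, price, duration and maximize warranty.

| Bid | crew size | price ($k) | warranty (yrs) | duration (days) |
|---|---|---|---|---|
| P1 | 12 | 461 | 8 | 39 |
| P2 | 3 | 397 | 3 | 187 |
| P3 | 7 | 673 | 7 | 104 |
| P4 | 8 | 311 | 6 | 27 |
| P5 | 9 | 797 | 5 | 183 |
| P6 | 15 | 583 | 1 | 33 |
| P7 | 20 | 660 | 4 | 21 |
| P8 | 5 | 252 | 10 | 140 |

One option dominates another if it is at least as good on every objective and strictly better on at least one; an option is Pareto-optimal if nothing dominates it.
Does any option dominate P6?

Yes

P4 vs P6: crew size 8≤15, price 311≤583, warranty 6≥1, duration 27≤33 — P4 is at least as good on every objective and strictly better on at least one, so P4 dominates P6.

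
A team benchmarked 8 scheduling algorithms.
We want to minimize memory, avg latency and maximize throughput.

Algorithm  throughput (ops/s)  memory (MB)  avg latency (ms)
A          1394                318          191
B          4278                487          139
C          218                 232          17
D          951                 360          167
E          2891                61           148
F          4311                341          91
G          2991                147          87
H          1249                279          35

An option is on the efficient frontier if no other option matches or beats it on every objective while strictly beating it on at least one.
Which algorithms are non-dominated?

C, E, F, G, H

A: dominated by E (throughput 2891≥1394, memory 61≤318, avg latency 148≤191).
B: dominated by F (throughput 4311≥4278, memory 341≤487, avg latency 91≤139).
C: not dominated (best avg latency).
D: dominated by E (throughput 2891≥951, memory 61≤360, avg latency 148≤167).
E: not dominated (best memory).
F: not dominated (best throughput).
G: not dominated.
H: not dominated.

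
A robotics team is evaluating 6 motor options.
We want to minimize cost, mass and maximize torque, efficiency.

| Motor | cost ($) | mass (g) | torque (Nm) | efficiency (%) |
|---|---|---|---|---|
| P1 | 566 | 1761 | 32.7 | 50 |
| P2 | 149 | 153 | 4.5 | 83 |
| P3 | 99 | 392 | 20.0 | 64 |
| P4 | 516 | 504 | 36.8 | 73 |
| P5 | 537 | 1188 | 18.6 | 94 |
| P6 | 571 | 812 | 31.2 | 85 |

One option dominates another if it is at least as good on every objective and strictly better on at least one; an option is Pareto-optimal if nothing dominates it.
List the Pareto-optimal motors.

P1: dominated by P4 (cost 516≤566, mass 504≤1761, torque 36.8≥32.7, efficiency 73≥50).
P2: not dominated (best mass).
P3: not dominated (best cost).
P4: not dominated (best torque).
P5: not dominated (best efficiency).
P6: not dominated.

P2, P3, P4, P5, P6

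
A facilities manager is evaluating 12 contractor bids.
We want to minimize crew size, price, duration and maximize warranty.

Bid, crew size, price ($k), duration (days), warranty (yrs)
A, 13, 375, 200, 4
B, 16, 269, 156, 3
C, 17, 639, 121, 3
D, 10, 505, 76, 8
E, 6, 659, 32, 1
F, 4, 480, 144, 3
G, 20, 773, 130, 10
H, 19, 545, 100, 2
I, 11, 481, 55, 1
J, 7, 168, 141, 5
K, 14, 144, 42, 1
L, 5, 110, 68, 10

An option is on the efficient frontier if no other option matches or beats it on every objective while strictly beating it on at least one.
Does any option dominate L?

No

A: worse on crew size (13 vs 5).
B: worse on crew size (16 vs 5).
C: worse on crew size (17 vs 5).
D: worse on crew size (10 vs 5).
E: worse on crew size (6 vs 5).
F: worse on price (480 vs 110).
G: worse on crew size (20 vs 5).
H: worse on crew size (19 vs 5).
I: worse on crew size (11 vs 5).
J: worse on crew size (7 vs 5).
K: worse on crew size (14 vs 5).
No option is at least as good as L on every objective and strictly better on one.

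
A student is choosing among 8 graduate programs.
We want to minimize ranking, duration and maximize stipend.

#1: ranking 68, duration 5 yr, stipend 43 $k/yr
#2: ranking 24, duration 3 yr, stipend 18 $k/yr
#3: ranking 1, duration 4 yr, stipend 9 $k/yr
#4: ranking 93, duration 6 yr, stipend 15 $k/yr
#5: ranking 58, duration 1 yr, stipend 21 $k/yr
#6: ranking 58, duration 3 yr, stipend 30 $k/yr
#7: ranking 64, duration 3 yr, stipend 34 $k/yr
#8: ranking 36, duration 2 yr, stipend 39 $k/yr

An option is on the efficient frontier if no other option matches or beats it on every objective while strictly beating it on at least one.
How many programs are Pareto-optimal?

5

#1: not dominated (best stipend).
#2: not dominated.
#3: not dominated (best ranking).
#4: dominated by #1 (ranking 68≤93, duration 5≤6, stipend 43≥15).
#5: not dominated (best duration).
#6: dominated by #8 (ranking 36≤58, duration 2≤3, stipend 39≥30).
#7: dominated by #8 (ranking 36≤64, duration 2≤3, stipend 39≥34).
#8: not dominated.
Pareto-optimal: #1, #2, #3, #5, #8 → 5.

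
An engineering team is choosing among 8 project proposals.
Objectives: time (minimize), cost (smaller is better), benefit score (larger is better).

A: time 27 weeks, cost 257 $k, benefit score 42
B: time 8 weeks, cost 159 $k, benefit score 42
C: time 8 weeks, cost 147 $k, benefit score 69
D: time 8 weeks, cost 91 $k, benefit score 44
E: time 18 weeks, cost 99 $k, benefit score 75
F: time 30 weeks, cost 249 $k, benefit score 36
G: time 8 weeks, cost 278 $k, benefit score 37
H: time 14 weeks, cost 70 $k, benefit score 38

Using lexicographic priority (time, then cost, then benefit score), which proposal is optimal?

D

First minimize time: best is 8, kept {B, C, D, G}.
Then minimize cost: best is 91, kept {D}.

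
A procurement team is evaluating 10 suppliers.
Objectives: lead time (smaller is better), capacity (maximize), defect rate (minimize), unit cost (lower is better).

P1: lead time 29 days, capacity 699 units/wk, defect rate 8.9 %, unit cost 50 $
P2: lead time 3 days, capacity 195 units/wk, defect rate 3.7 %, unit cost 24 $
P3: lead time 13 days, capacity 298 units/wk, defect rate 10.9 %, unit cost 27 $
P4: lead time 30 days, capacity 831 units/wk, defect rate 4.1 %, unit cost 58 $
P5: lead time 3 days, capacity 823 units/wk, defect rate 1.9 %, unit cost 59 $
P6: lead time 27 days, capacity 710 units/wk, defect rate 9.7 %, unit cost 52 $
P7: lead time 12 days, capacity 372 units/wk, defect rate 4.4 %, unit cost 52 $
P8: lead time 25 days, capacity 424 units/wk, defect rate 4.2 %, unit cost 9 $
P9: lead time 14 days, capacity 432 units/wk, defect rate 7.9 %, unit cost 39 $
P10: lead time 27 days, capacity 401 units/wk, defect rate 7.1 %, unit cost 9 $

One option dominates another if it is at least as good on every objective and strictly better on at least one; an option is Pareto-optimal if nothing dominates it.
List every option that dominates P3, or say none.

P1: worse on lead time (29 vs 13).
P2: worse on capacity (195 vs 298).
P4: worse on lead time (30 vs 13).
P5: worse on unit cost (59 vs 27).
P6: worse on lead time (27 vs 13).
P7: worse on unit cost (52 vs 27).
P8: worse on lead time (25 vs 13).
P9: worse on lead time (14 vs 13).
P10: worse on lead time (27 vs 13).
No option dominates P3.

none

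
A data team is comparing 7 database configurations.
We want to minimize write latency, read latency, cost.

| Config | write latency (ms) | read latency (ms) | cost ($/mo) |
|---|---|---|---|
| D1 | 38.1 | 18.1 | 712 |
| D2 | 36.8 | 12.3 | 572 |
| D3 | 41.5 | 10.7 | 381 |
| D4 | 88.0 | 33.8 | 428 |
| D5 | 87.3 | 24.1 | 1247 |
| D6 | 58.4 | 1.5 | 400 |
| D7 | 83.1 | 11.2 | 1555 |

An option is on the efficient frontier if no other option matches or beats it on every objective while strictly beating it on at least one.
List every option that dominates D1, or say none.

D2: write latency 36.8≤38.1, read latency 12.3≤18.1, cost 572≤712 — dominates D1.
Others (D3, D4, D5, D6, D7) are each worse than D1 on at least one objective.

D2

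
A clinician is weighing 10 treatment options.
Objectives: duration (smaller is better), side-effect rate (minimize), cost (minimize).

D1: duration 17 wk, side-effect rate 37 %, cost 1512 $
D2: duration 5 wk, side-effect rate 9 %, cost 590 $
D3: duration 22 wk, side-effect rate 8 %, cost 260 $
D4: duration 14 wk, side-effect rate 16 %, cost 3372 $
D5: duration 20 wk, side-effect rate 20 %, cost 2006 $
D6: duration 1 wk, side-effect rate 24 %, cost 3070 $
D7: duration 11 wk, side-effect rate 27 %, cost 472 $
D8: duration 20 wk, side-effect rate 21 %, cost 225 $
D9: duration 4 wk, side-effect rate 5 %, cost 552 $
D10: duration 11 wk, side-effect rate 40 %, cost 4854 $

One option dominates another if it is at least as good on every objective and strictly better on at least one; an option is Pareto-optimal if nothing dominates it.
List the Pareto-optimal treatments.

D3, D6, D7, D8, D9

D1: dominated by D2 (duration 5≤17, side-effect rate 9≤37, cost 590≤1512).
D2: dominated by D9 (duration 4≤5, side-effect rate 5≤9, cost 552≤590).
D3: not dominated.
D4: dominated by D2 (duration 5≤14, side-effect rate 9≤16, cost 590≤3372).
D5: dominated by D2 (duration 5≤20, side-effect rate 9≤20, cost 590≤2006).
D6: not dominated (best duration).
D7: not dominated.
D8: not dominated (best cost).
D9: not dominated (best side-effect rate).
D10: dominated by D2 (duration 5≤11, side-effect rate 9≤40, cost 590≤4854).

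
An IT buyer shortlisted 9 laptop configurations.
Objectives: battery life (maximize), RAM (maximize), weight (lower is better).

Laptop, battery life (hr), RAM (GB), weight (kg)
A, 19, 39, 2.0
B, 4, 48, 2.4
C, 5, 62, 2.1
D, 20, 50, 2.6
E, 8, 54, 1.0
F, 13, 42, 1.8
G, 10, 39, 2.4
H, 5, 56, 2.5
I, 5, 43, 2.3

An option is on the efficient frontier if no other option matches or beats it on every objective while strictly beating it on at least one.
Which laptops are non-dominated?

A, C, D, E, F

A: not dominated.
B: dominated by C (battery life 5≥4, RAM 62≥48, weight 2.1≤2.4).
C: not dominated (best RAM).
D: not dominated (best battery life).
E: not dominated (best weight).
F: not dominated.
G: dominated by A (battery life 19≥10, RAM 39≥39, weight 2.0≤2.4).
H: dominated by C (battery life 5≥5, RAM 62≥56, weight 2.1≤2.5).
I: dominated by C (battery life 5≥5, RAM 62≥43, weight 2.1≤2.3).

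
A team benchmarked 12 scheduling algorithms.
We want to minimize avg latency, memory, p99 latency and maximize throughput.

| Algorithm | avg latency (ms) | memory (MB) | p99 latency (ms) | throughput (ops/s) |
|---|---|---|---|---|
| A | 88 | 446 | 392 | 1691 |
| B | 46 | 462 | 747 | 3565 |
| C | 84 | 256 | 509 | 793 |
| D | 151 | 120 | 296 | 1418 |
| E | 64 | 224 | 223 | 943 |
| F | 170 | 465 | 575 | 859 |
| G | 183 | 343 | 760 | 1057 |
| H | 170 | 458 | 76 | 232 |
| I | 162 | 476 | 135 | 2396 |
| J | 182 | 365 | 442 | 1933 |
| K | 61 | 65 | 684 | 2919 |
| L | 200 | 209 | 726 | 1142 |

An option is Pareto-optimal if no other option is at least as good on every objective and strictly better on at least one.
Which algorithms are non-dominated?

A: not dominated.
B: not dominated (best avg latency).
C: dominated by E (avg latency 64≤84, memory 224≤256, p99 latency 223≤509, throughput 943≥793).
D: not dominated.
E: not dominated.
F: dominated by A (avg latency 88≤170, memory 446≤465, p99 latency 392≤575, throughput 1691≥859).
G: dominated by D (avg latency 151≤183, memory 120≤343, p99 latency 296≤760, throughput 1418≥1057).
H: not dominated (best p99 latency).
I: not dominated.
J: not dominated.
K: not dominated (best memory).
L: dominated by D (avg latency 151≤200, memory 120≤209, p99 latency 296≤726, throughput 1418≥1142).

A, B, D, E, H, I, J, K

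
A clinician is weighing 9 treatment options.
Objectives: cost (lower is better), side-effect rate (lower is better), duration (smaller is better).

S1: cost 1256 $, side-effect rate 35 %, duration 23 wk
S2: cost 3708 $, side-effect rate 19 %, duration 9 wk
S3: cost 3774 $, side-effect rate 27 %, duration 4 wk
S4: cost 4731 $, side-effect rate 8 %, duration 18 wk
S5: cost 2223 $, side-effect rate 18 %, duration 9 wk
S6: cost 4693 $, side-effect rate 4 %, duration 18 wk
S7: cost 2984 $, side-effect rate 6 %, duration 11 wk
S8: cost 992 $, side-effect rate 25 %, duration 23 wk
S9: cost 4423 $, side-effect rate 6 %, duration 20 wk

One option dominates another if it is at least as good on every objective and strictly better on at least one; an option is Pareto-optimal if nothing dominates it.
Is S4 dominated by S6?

S6 vs S4: cost 4693≤4731, side-effect rate 4≤8, duration 18≤18 — S6 is at least as good on every objective with at least one strict improvement.

Yes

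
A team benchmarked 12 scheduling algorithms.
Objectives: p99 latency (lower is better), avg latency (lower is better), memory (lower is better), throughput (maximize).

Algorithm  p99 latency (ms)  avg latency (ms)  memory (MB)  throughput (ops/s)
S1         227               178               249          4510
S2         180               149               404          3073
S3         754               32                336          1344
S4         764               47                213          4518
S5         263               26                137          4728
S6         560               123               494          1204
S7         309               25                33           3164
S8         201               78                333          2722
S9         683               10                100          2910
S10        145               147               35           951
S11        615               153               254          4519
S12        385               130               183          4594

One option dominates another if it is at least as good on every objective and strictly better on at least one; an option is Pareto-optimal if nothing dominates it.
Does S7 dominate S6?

Yes

S7 vs S6: p99 latency 309≤560, avg latency 25≤123, memory 33≤494, throughput 3164≥1204 — S7 is at least as good on every objective with at least one strict improvement.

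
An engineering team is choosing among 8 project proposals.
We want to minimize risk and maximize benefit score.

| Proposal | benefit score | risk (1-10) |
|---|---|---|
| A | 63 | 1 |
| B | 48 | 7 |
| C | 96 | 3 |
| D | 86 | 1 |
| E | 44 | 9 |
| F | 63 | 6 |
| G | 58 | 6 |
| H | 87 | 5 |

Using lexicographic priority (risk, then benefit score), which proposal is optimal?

D

First minimize risk: best is 1, kept {A, D}.
Then maximize benefit score: best is 86, kept {D}.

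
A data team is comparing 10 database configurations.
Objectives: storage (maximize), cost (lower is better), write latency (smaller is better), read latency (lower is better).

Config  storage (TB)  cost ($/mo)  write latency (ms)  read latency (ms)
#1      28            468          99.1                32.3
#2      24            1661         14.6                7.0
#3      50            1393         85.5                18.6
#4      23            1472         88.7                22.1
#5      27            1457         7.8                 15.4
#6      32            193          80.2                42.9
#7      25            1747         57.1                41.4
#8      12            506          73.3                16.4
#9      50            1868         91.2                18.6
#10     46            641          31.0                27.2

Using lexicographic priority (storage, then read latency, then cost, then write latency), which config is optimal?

First maximize storage: best is 50, kept {#3, #9}.
Then minimize read latency: best is 18.6, kept {#3, #9}.
Then minimize cost: best is 1393, kept {#3}.

#3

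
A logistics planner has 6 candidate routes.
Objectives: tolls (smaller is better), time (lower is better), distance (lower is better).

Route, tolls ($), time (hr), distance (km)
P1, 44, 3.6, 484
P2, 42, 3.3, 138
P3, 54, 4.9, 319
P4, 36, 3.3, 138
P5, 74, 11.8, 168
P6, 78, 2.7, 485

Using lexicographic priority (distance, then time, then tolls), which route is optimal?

P4

First minimize distance: best is 138, kept {P2, P4}.
Then minimize time: best is 3.3, kept {P2, P4}.
Then minimize tolls: best is 36, kept {P4}.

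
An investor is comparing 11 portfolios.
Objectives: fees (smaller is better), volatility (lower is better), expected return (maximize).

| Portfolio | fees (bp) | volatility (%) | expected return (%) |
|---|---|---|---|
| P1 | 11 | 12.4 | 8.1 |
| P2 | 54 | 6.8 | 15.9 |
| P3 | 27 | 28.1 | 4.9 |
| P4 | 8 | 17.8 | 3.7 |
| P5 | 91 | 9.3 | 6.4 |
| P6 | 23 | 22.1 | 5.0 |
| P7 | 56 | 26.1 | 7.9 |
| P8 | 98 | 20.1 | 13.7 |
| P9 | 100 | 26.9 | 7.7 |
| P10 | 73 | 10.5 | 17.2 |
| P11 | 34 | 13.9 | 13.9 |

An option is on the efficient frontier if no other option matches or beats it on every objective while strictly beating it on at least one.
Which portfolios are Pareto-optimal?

P1: not dominated.
P2: not dominated (best volatility).
P3: dominated by P1 (fees 11≤27, volatility 12.4≤28.1, expected return 8.1≥4.9).
P4: not dominated (best fees).
P5: dominated by P2 (fees 54≤91, volatility 6.8≤9.3, expected return 15.9≥6.4).
P6: dominated by P1 (fees 11≤23, volatility 12.4≤22.1, expected return 8.1≥5.0).
P7: dominated by P1 (fees 11≤56, volatility 12.4≤26.1, expected return 8.1≥7.9).
P8: dominated by P2 (fees 54≤98, volatility 6.8≤20.1, expected return 15.9≥13.7).
P9: dominated by P1 (fees 11≤100, volatility 12.4≤26.9, expected return 8.1≥7.7).
P10: not dominated (best expected return).
P11: not dominated.

P1, P2, P4, P10, P11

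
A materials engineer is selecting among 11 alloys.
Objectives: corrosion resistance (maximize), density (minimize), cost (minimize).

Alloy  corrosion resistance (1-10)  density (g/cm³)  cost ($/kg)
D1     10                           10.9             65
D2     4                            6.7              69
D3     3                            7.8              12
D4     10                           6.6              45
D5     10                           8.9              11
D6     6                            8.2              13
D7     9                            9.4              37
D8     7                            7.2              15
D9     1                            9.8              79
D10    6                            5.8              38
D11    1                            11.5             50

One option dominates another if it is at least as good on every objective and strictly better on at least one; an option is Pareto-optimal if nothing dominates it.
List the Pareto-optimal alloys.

D1: dominated by D4 (corrosion resistance 10≥10, density 6.6≤10.9, cost 45≤65).
D2: dominated by D4 (corrosion resistance 10≥4, density 6.6≤6.7, cost 45≤69).
D3: not dominated.
D4: not dominated.
D5: not dominated (best cost).
D6: not dominated.
D7: dominated by D5 (corrosion resistance 10≥9, density 8.9≤9.4, cost 11≤37).
D8: not dominated.
D9: dominated by D2 (corrosion resistance 4≥1, density 6.7≤9.8, cost 69≤79).
D10: not dominated (best density).
D11: dominated by D3 (corrosion resistance 3≥1, density 7.8≤11.5, cost 12≤50).

D3, D4, D5, D6, D8, D10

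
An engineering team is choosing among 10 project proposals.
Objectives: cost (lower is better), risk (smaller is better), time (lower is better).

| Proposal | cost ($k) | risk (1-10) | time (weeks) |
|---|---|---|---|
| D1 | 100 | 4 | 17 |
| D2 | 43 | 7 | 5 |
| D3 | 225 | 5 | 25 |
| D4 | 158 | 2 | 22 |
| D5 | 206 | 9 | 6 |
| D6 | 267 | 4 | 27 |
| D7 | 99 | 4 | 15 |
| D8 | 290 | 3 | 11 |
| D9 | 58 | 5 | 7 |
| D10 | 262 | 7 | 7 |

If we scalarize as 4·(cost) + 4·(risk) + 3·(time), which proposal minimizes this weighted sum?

D1: 4·100 + 4·4 + 3·17 = 467
D2: 4·43 + 4·7 + 3·5 = 215
D3: 4·225 + 4·5 + 3·25 = 995
D4: 4·158 + 4·2 + 3·22 = 706
D5: 4·206 + 4·9 + 3·6 = 878
D6: 4·267 + 4·4 + 3·27 = 1165
D7: 4·99 + 4·4 + 3·15 = 457
D8: 4·290 + 4·3 + 3·11 = 1205
D9: 4·58 + 4·5 + 3·7 = 273
D10: 4·262 + 4·7 + 3·7 = 1097
Lowest: D2 at 215.

D2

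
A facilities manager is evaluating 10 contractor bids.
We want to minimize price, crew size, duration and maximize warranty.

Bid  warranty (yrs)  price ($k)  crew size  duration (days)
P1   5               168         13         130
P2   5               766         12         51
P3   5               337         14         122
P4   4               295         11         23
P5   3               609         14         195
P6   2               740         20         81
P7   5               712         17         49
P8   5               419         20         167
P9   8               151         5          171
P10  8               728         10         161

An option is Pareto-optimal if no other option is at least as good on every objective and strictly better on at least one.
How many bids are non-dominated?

P1: not dominated.
P2: not dominated.
P3: not dominated.
P4: not dominated (best duration).
P5: dominated by P1 (warranty 5≥3, price 168≤609, crew size 13≤14, duration 130≤195).
P6: dominated by P4 (warranty 4≥2, price 295≤740, crew size 11≤20, duration 23≤81).
P7: not dominated.
P8: dominated by P1 (warranty 5≥5, price 168≤419, crew size 13≤20, duration 130≤167).
P9: not dominated (best price).
P10: not dominated.
Pareto-optimal: P1, P2, P3, P4, P7, P9, P10 → 7.

7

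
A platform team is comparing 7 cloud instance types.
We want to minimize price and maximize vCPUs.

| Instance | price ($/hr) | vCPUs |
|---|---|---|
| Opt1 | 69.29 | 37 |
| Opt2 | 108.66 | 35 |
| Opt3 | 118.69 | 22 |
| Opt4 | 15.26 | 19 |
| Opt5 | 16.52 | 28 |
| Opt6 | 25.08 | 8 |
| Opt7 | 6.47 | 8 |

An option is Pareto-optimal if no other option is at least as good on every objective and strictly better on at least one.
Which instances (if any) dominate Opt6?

Opt4: price 15.26≤25.08, vCPUs 19≥8 — dominates Opt6.
Opt5: price 16.52≤25.08, vCPUs 28≥8 — dominates Opt6.
Opt7: price 6.47≤25.08, vCPUs 8≥8 — dominates Opt6.
Others (Opt1, Opt2, Opt3) are each worse than Opt6 on at least one objective.

Opt4, Opt5, Opt7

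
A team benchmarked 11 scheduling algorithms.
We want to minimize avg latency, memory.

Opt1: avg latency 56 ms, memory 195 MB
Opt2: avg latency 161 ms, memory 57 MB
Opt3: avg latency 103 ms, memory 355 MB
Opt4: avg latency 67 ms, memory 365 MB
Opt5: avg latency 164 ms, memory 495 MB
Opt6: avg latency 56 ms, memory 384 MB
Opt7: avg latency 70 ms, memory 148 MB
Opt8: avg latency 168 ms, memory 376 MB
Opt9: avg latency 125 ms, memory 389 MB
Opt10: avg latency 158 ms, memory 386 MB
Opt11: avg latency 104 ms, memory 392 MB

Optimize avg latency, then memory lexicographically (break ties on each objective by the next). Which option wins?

First minimize avg latency: best is 56, kept {Opt1, Opt6}.
Then minimize memory: best is 195, kept {Opt1}.

Opt1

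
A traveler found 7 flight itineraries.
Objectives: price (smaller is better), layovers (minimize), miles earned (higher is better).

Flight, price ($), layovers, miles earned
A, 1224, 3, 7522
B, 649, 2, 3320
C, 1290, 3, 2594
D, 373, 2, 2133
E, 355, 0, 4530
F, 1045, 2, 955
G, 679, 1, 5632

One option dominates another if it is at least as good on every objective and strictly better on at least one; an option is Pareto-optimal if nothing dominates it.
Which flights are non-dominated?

A, E, G

A: not dominated (best miles earned).
B: dominated by E (price 355≤649, layovers 0≤2, miles earned 4530≥3320).
C: dominated by A (price 1224≤1290, layovers 3≤3, miles earned 7522≥2594).
D: dominated by E (price 355≤373, layovers 0≤2, miles earned 4530≥2133).
E: not dominated (best price).
F: dominated by B (price 649≤1045, layovers 2≤2, miles earned 3320≥955).
G: not dominated.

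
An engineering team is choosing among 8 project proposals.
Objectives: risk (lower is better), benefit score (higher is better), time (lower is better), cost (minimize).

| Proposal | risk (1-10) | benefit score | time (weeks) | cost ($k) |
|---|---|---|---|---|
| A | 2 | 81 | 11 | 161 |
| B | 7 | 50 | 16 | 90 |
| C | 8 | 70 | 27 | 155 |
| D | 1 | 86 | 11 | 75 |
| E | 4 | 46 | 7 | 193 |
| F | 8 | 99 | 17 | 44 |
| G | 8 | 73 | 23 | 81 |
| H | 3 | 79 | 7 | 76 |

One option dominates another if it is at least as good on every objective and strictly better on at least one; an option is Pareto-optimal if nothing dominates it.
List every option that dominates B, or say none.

D, H

D: risk 1≤7, benefit score 86≥50, time 11≤16, cost 75≤90 — dominates B.
H: risk 3≤7, benefit score 79≥50, time 7≤16, cost 76≤90 — dominates B.
Others (A, C, E, F, G) are each worse than B on at least one objective.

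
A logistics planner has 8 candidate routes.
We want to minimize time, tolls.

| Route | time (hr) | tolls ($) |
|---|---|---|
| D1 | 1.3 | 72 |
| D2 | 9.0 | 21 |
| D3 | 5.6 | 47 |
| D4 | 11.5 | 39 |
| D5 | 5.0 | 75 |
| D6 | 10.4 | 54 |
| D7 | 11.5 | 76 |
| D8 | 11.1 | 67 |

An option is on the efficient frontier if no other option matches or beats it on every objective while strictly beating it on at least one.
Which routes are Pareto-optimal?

D1, D2, D3

D1: not dominated (best time).
D2: not dominated (best tolls).
D3: not dominated.
D4: dominated by D2 (time 9.0≤11.5, tolls 21≤39).
D5: dominated by D1 (time 1.3≤5.0, tolls 72≤75).
D6: dominated by D2 (time 9.0≤10.4, tolls 21≤54).
D7: dominated by D1 (time 1.3≤11.5, tolls 72≤76).
D8: dominated by D2 (time 9.0≤11.1, tolls 21≤67).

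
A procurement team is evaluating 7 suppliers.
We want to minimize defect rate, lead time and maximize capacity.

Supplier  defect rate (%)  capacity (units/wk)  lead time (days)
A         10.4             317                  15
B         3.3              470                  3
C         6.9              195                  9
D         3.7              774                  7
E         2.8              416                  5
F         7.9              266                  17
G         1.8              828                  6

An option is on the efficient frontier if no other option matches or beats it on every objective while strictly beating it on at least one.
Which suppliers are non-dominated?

A: dominated by B (defect rate 3.3≤10.4, capacity 470≥317, lead time 3≤15).
B: not dominated (best lead time).
C: dominated by B (defect rate 3.3≤6.9, capacity 470≥195, lead time 3≤9).
D: dominated by G (defect rate 1.8≤3.7, capacity 828≥774, lead time 6≤7).
E: not dominated.
F: dominated by B (defect rate 3.3≤7.9, capacity 470≥266, lead time 3≤17).
G: not dominated (best defect rate).

B, E, G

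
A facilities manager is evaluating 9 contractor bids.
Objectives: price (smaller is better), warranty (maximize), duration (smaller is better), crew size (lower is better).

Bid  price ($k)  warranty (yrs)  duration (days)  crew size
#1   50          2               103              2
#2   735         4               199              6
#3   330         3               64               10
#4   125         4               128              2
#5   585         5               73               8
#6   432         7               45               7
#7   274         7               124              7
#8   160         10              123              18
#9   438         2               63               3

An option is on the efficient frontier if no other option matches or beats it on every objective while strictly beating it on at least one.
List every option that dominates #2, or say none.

#4: price 125≤735, warranty 4≥4, duration 128≤199, crew size 2≤6 — dominates #2.
Others (#1, #3, #5, #6, #7, #8, #9) are each worse than #2 on at least one objective.

#4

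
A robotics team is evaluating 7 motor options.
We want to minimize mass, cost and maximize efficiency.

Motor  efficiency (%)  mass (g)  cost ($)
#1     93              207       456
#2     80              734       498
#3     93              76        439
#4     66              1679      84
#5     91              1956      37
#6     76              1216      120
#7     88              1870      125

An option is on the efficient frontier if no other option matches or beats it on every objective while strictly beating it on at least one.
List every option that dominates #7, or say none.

none

#1: worse on cost (456 vs 125).
#2: worse on efficiency (80 vs 88).
#3: worse on cost (439 vs 125).
#4: worse on efficiency (66 vs 88).
#5: worse on mass (1956 vs 1870).
#6: worse on efficiency (76 vs 88).
No option dominates #7.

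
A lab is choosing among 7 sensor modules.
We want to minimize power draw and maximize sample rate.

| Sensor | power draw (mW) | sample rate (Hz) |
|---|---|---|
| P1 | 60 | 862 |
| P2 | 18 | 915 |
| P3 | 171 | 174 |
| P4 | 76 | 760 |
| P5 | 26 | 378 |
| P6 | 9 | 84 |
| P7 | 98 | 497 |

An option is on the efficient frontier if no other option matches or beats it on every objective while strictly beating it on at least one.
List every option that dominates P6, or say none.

none

P1: worse on power draw (60 vs 9).
P2: worse on power draw (18 vs 9).
P3: worse on power draw (171 vs 9).
P4: worse on power draw (76 vs 9).
P5: worse on power draw (26 vs 9).
P7: worse on power draw (98 vs 9).
No option dominates P6.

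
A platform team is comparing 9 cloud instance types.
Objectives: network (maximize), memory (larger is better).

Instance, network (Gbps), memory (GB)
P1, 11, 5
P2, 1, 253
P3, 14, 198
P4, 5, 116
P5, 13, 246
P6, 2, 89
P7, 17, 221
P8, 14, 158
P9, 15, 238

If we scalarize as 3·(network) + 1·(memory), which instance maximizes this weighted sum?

P1: 3·11 + 1·5 = 38
P2: 3·1 + 1·253 = 256
P3: 3·14 + 1·198 = 240
P4: 3·5 + 1·116 = 131
P5: 3·13 + 1·246 = 285
P6: 3·2 + 1·89 = 95
P7: 3·17 + 1·221 = 272
P8: 3·14 + 1·158 = 200
P9: 3·15 + 1·238 = 283
Highest: P5 at 285.

P5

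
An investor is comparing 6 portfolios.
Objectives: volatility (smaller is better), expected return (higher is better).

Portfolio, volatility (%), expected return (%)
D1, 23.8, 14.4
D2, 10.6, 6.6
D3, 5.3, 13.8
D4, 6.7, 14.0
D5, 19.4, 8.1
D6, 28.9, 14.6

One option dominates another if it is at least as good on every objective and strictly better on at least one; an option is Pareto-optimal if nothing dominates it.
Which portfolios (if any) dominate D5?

D3: volatility 5.3≤19.4, expected return 13.8≥8.1 — dominates D5.
D4: volatility 6.7≤19.4, expected return 14.0≥8.1 — dominates D5.
Others (D1, D2, D6) are each worse than D5 on at least one objective.

D3, D4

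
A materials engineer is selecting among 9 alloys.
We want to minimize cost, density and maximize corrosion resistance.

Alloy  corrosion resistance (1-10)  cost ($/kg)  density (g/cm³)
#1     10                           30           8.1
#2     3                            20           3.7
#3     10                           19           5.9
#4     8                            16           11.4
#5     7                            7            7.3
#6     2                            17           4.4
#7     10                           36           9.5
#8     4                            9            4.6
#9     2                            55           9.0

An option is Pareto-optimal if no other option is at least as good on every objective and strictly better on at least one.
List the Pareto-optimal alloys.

#1: dominated by #3 (corrosion resistance 10≥10, cost 19≤30, density 5.9≤8.1).
#2: not dominated (best density).
#3: not dominated.
#4: not dominated.
#5: not dominated (best cost).
#6: not dominated.
#7: dominated by #1 (corrosion resistance 10≥10, cost 30≤36, density 8.1≤9.5).
#8: not dominated.
#9: dominated by #1 (corrosion resistance 10≥2, cost 30≤55, density 8.1≤9.0).

#2, #3, #4, #5, #6, #8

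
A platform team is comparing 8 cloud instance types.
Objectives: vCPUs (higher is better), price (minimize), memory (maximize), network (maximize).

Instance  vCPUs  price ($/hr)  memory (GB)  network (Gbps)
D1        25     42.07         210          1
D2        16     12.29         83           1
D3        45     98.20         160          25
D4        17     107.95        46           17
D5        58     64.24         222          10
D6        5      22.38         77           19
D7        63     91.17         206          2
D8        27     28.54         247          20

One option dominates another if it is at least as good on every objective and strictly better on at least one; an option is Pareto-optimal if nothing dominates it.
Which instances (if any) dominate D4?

D3, D8

D3: vCPUs 45≥17, price 98.20≤107.95, memory 160≥46, network 25≥17 — dominates D4.
D8: vCPUs 27≥17, price 28.54≤107.95, memory 247≥46, network 20≥17 — dominates D4.
Others (D1, D2, D5, D6, D7) are each worse than D4 on at least one objective.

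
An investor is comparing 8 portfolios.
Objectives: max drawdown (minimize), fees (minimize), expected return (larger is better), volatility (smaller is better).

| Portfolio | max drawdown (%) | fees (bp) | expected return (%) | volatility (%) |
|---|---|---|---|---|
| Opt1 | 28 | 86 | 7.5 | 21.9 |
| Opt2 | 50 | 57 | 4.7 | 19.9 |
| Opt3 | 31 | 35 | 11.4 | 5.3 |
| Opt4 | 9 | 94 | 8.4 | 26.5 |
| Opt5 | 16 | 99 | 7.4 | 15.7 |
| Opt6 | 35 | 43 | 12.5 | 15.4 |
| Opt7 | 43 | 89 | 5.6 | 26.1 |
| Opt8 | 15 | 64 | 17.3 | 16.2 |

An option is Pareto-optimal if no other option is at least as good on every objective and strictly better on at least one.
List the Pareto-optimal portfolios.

Opt1: dominated by Opt8 (max drawdown 15≤28, fees 64≤86, expected return 17.3≥7.5, volatility 16.2≤21.9).
Opt2: dominated by Opt3 (max drawdown 31≤50, fees 35≤57, expected return 11.4≥4.7, volatility 5.3≤19.9).
Opt3: not dominated (best fees).
Opt4: not dominated (best max drawdown).
Opt5: not dominated.
Opt6: not dominated.
Opt7: dominated by Opt1 (max drawdown 28≤43, fees 86≤89, expected return 7.5≥5.6, volatility 21.9≤26.1).
Opt8: not dominated (best expected return).

Opt3, Opt4, Opt5, Opt6, Opt8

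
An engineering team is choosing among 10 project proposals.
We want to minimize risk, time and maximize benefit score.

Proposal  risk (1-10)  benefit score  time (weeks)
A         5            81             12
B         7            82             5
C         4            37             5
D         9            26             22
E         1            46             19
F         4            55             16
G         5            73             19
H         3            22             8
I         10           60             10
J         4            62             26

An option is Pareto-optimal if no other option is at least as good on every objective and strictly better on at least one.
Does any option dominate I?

Yes

B vs I: risk 7≤10, benefit score 82≥60, time 5≤10 — B is at least as good on every objective and strictly better on at least one, so B dominates I.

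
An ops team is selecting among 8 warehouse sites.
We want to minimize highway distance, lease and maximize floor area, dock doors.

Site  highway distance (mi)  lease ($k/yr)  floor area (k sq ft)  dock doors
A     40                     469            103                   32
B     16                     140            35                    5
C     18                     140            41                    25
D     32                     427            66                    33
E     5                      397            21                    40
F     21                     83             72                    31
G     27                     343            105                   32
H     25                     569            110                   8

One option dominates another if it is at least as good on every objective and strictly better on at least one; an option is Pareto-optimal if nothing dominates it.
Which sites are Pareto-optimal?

B, C, D, E, F, G, H

A: dominated by G (highway distance 27≤40, lease 343≤469, floor area 105≥103, dock doors 32≥32).
B: not dominated.
C: not dominated.
D: not dominated.
E: not dominated (best highway distance).
F: not dominated (best lease).
G: not dominated.
H: not dominated (best floor area).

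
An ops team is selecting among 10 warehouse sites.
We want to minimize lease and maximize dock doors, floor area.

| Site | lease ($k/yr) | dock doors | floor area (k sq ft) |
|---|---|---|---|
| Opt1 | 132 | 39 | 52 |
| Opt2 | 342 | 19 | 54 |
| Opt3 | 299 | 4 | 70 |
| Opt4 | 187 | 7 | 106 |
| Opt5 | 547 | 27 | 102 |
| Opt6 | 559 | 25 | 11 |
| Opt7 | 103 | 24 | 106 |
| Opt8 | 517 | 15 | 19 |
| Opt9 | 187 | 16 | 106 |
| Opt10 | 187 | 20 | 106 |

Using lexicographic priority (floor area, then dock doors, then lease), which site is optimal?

Opt7

First maximize floor area: best is 106, kept {Opt4, Opt7, Opt9, Opt10}.
Then maximize dock doors: best is 24, kept {Opt7}.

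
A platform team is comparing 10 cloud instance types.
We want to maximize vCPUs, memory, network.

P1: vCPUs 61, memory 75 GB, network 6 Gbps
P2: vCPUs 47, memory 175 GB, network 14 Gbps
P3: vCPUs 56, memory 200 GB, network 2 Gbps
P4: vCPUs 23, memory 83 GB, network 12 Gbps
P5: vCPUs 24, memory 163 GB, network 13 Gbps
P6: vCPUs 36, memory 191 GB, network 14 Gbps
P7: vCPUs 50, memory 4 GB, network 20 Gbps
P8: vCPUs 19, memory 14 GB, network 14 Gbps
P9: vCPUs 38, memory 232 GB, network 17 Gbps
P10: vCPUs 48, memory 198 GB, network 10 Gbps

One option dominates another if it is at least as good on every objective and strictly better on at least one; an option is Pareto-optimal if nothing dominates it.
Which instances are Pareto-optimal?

P1: not dominated (best vCPUs).
P2: not dominated.
P3: not dominated.
P4: dominated by P2 (vCPUs 47≥23, memory 175≥83, network 14≥12).
P5: dominated by P2 (vCPUs 47≥24, memory 175≥163, network 14≥13).
P6: dominated by P9 (vCPUs 38≥36, memory 232≥191, network 17≥14).
P7: not dominated (best network).
P8: dominated by P2 (vCPUs 47≥19, memory 175≥14, network 14≥14).
P9: not dominated (best memory).
P10: not dominated.

P1, P2, P3, P7, P9, P10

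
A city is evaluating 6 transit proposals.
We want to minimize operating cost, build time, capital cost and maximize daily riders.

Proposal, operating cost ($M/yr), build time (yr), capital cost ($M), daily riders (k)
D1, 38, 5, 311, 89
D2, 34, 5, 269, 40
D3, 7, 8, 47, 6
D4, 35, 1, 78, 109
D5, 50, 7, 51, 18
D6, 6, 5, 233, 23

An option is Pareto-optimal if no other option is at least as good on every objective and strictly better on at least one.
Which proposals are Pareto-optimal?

D1: dominated by D4 (operating cost 35≤38, build time 1≤5, capital cost 78≤311, daily riders 109≥89).
D2: not dominated.
D3: not dominated (best capital cost).
D4: not dominated (best build time).
D5: not dominated.
D6: not dominated (best operating cost).

D2, D3, D4, D5, D6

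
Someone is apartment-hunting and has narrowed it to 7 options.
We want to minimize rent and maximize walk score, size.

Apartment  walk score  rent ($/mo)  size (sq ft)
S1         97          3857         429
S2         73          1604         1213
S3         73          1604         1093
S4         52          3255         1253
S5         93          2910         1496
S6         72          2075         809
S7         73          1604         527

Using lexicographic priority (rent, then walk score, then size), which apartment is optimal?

S2

First minimize rent: best is 1604, kept {S2, S3, S7}.
Then maximize walk score: best is 73, kept {S2, S3, S7}.
Then maximize size: best is 1213, kept {S2}.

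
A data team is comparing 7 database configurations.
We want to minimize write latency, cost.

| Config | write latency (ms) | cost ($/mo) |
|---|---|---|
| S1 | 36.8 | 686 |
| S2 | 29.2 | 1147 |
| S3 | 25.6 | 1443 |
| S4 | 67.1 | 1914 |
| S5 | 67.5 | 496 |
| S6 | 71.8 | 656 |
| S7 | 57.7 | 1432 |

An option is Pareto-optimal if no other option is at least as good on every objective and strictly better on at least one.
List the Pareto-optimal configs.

S1: not dominated.
S2: not dominated.
S3: not dominated (best write latency).
S4: dominated by S1 (write latency 36.8≤67.1, cost 686≤1914).
S5: not dominated (best cost).
S6: dominated by S5 (write latency 67.5≤71.8, cost 496≤656).
S7: dominated by S1 (write latency 36.8≤57.7, cost 686≤1432).

S1, S2, S3, S5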